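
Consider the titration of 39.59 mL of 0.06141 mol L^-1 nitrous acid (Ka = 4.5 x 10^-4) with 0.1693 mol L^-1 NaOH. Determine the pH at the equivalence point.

n(HNO2) = 0.06141 x 0.03959 = 0.002431 mol; V(NaOH) at equivalence = 0.002431/0.1693 = 0.01436 L.
At equivalence all the acid is converted to NO2-; total volume = 0.03959 + 0.01436 = 0.05395 L, so [NO2-] = 0.002431/0.05395 = 0.04506 M.
Kb = Kw/Ka = 1.0e-14 / 4.5 x 10^-4 = 2.22e-11.
[OH^-] = sqrt(Kb x [NO2-]) = sqrt(2.22e-11 x 0.04506) = 1.00e-6 M.
pOH = 6.00, so pH = 14.00 - 6.00 = 8.00.

8.00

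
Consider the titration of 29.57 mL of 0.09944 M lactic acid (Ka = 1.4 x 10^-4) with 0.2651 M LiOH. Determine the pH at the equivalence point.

8.36

n(HC3H5O3) = 0.09944 x 0.02957 = 0.002940 mol; V(LiOH) at equivalence = 0.002940/0.2651 = 0.01109 L.
At equivalence all the acid is converted to C3H5O3-; total volume = 0.02957 + 0.01109 = 0.04066 L, so [C3H5O3-] = 0.002940/0.04066 = 0.07231 M.
Kb = Kw/Ka = 1.0e-14 / 1.4 x 10^-4 = 7.14e-11.
[OH^-] = sqrt(Kb x [C3H5O3-]) = sqrt(7.14e-11 x 0.07231) = 2.27e-6 M.
pOH = 5.64, so pH = 14.00 - 5.64 = 8.36.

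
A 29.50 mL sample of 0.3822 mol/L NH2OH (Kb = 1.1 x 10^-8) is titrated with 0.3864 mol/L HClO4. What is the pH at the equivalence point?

n(NH2OH) = 0.3822 x 0.02950 = 0.01127 mol; V(HClO4) at equivalence = 0.01127/0.3864 = 0.02918 L.
At equivalence the base is fully converted to NH3OH+; total volume = 0.05868 L, so [NH3OH+] = 0.01127/0.05868 = 0.1921 M.
Ka(NH3OH+) = Kw/Kb = 1.0e-14 / 1.1 x 10^-8 = 9.09e-7.
[H^+] = sqrt(Ka x [NH3OH+]) = sqrt(9.09e-7 x 0.1921) = 0.000418 M.
pH = -log(0.000418) = 3.38.

3.38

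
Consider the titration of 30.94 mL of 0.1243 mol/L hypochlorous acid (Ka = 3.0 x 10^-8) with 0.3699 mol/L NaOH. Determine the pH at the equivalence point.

10.25

n(HClO) = 0.1243 x 0.03094 = 0.003846 mol; V(NaOH) at equivalence = 0.003846/0.3699 = 0.01040 L.
At equivalence all the acid is converted to ClO-; total volume = 0.03094 + 0.01040 = 0.04134 L, so [ClO-] = 0.003846/0.04134 = 0.09304 M.
Kb = Kw/Ka = 1.0e-14 / 3.0 x 10^-8 = 3.33e-7.
[OH^-] = sqrt(Kb x [ClO-]) = sqrt(3.33e-7 x 0.09304) = 0.000176 M.
pOH = 3.75, so pH = 14.00 - 3.75 = 10.25.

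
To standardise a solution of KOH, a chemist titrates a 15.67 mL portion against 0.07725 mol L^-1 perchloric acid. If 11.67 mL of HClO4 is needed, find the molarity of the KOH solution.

n(HClO4) delivered = 0.07725 x 0.01167 = 0.0009015 mol.
For a 1:1 reaction, n(KOH) = 0.0009015 mol.
[KOH] = 0.0009015 mol / 0.01567 L = 0.0575 M.

0.0575 M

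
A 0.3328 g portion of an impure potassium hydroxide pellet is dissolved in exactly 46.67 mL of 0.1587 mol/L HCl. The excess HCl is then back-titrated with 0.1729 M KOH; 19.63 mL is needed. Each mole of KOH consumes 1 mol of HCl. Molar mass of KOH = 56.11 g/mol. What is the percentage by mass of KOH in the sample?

Total n(HCl) added = 0.1587 x 0.04667 = 0.007407 mol.
n(KOH) used = 0.1729 x 0.01963 = 0.003394 mol, which equals the excess n(HCl).
So n(HCl) consumed by the sample = 0.007407 - 0.003394 = 0.004013 mol.
n(KOH) = 0.004013 / 1 = 0.004013 mol.
mass KOH = 0.004013 x 56.11 = 0.2251 g, so %KOH = 0.2251/0.3328 x 100 = 67.7%.

67.7%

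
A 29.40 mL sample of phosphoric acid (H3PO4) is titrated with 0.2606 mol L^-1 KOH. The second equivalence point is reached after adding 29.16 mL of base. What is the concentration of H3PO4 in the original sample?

0.129 M

n(KOH) = 0.2606 x 0.02916 = 0.007599 mol.
At the second equivalence point, 2 mol OH^- react per mol H3PO4, so n(H3PO4) = 0.007599 / 2 = 0.003800 mol.
[H3PO4] = 0.003800 / 0.02940 L = 0.129 M.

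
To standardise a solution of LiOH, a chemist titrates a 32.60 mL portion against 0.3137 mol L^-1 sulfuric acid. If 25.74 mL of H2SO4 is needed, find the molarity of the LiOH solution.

n(H2SO4) delivered = 0.3137 x 0.02574 = 0.008075 mol.
The reaction is 2 LiOH + 1 H2SO4, so n(LiOH) = 0.008075 x 2/1 = 0.01615 mol.
[LiOH] = 0.01615 mol / 0.03260 L = 0.495 M.

0.495 M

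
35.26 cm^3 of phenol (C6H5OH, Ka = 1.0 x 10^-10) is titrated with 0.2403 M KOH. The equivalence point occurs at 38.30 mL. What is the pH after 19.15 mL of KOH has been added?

19.15 mL is exactly half the equivalence volume (38.30/2), i.e. the half-equivalence point.
There, n(HA) = n(A^-), so pH = pKa = -log(1.0 x 10^-10) = 10.00.

10.00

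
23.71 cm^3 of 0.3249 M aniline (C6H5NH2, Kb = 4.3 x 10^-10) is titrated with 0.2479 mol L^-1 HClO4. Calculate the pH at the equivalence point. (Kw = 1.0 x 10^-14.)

n(C6H5NH2) = 0.3249 x 0.02371 = 0.007703 mol; V(HClO4) at equivalence = 0.007703/0.2479 = 0.03107 L.
At equivalence the base is fully converted to C6H5NH3+; total volume = 0.05478 L, so [C6H5NH3+] = 0.007703/0.05478 = 0.1406 M.
Ka(C6H5NH3+) = Kw/Kb = 1.0e-14 / 4.3 x 10^-10 = 2.33e-5.
[H^+] = sqrt(Ka x [C6H5NH3+]) = sqrt(2.33e-5 x 0.1406) = 0.00181 M.
pH = -log(0.00181) = 2.74.

2.74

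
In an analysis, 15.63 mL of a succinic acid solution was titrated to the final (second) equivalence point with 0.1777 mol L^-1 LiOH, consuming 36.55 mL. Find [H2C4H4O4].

n(LiOH) = 0.1777 x 0.03655 = 0.006495 mol.
At the final (second) equivalence point, 2 mol OH^- react per mol H2C4H4O4, so n(H2C4H4O4) = 0.006495 / 2 = 0.003247 mol.
[H2C4H4O4] = 0.003247 / 0.01563 L = 0.208 M.

0.208 M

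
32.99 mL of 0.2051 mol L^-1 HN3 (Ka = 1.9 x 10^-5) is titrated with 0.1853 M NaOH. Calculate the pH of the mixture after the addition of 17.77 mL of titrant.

Initial n(HN3) = 0.2051 x 0.03299 = 0.006766 mol.
n(NaOH) added = 0.1853 x 0.01777 = 0.003293 mol, converting that many moles of HN3 to N3-.
Remaining n(HN3) = 0.003473 mol; n(N3-) = 0.003293 mol.
By Henderson-Hasselbalch, pH = pKa + log([A^-]/[HA]) = 4.72 + log(0.003293/0.003473) = 4.72 + (-0.02) = 4.70.

4.70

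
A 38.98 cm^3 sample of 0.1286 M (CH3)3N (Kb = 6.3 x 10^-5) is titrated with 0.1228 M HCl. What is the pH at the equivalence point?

5.50

n((CH3)3N) = 0.1286 x 0.03898 = 0.005013 mol; V(HCl) at equivalence = 0.005013/0.1228 = 0.04082 L.
At equivalence the base is fully converted to (CH3)3NH+; total volume = 0.07980 L, so [(CH3)3NH+] = 0.005013/0.07980 = 0.06282 M.
Ka((CH3)3NH+) = Kw/Kb = 1.0e-14 / 6.3 x 10^-5 = 1.59e-10.
[H^+] = sqrt(Ka x [(CH3)3NH+]) = sqrt(1.59e-10 x 0.06282) = 3.16e-6 M.
pH = -log(3.16e-6) = 5.50.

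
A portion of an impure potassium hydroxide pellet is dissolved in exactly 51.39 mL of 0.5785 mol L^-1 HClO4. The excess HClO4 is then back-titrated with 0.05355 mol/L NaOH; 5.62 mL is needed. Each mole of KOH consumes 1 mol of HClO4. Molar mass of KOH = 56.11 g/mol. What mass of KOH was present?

1.65 g

Total n(HClO4) added = 0.5785 x 0.05139 = 0.02973 mol.
n(NaOH) used = 0.05355 x 0.005620 = 0.0003010 mol, which equals the excess n(HClO4).
So n(HClO4) consumed by the sample = 0.02973 - 0.0003010 = 0.02943 mol.
n(KOH) = 0.02943 / 1 = 0.02943 mol.
mass = 0.02943 mol x 56.11 g/mol = 1.65 g.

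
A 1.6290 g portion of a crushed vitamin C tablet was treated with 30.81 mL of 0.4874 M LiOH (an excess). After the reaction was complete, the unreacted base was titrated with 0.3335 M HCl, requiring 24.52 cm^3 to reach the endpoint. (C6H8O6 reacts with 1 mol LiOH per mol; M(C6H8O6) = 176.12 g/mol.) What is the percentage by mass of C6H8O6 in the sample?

Total n(LiOH) added = 0.4874 x 0.03081 = 0.01502 mol.
n(HCl) used = 0.3335 x 0.02452 = 0.008177 mol, which equals the excess n(LiOH).
So n(LiOH) consumed by the sample = 0.01502 - 0.008177 = 0.006839 mol.
n(C6H8O6) = 0.006839 / 1 = 0.006839 mol.
mass C6H8O6 = 0.006839 x 176.12 = 1.205 g, so %C6H8O6 = 1.205/1.6290 x 100 = 73.9%.

73.9%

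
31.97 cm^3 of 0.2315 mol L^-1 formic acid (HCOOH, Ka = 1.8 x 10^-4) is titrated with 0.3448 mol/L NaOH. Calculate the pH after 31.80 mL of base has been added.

12.75

n(acid) = 0.2315 x 0.03197 = 0.007401 mol; n(NaOH) added = 0.3448 x 0.03180 = 0.01096 mol.
Base is in excess by 0.01096 - 0.007401 = 0.003564 mol in a total volume of 0.06377 L.
[OH^-] = 0.003564/0.06377 = 0.05588 M, so pOH = 1.25 and pH = 14.00 - 1.25 = 12.75.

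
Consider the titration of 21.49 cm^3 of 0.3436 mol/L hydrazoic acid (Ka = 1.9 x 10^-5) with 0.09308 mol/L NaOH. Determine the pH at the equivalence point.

n(HN3) = 0.3436 x 0.02149 = 0.007384 mol; V(NaOH) at equivalence = 0.007384/0.09308 = 0.07933 L.
At equivalence all the acid is converted to N3-; total volume = 0.02149 + 0.07933 = 0.1008 L, so [N3-] = 0.007384/0.1008 = 0.07324 M.
Kb = Kw/Ka = 1.0e-14 / 1.9 x 10^-5 = 5.26e-10.
[OH^-] = sqrt(Kb x [N3-]) = sqrt(5.26e-10 x 0.07324) = 6.21e-6 M.
pOH = 5.21, so pH = 14.00 - 5.21 = 8.79.

8.79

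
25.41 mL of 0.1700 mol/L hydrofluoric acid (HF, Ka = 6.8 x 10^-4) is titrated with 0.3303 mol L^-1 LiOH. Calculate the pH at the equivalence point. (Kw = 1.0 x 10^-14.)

8.11

n(HF) = 0.1700 x 0.02541 = 0.004320 mol; V(LiOH) at equivalence = 0.004320/0.3303 = 0.01308 L.
At equivalence all the acid is converted to F-; total volume = 0.02541 + 0.01308 = 0.03849 L, so [F-] = 0.004320/0.03849 = 0.1122 M.
Kb = Kw/Ka = 1.0e-14 / 6.8 x 10^-4 = 1.47e-11.
[OH^-] = sqrt(Kb x [F-]) = sqrt(1.47e-11 x 0.1122) = 1.28e-6 M.
pOH = 5.89, so pH = 14.00 - 5.89 = 8.11.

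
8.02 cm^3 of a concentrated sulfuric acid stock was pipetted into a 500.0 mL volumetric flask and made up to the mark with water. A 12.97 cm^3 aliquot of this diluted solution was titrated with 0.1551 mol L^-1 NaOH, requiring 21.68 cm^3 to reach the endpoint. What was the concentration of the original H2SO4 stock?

8.08 M

n(NaOH) = 0.1551 x 0.02168 = 0.003363 mol.
n(H2SO4) in the aliquot = 0.003363 x 1/2 = 0.001681 mol.
[diluted H2SO4] = 0.001681 / 0.01297 = 0.1296 M.
Dilution factor = 500.0/8.020 = 62.34, so [stock] = 0.1296 x 62.34 = 8.08 M.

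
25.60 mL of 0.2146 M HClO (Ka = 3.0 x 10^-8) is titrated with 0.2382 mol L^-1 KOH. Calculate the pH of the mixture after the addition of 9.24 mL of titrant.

Initial n(HClO) = 0.2146 x 0.02560 = 0.005494 mol.
n(KOH) added = 0.2382 x 0.009240 = 0.002201 mol, converting that many moles of HClO to ClO-.
Remaining n(HClO) = 0.003293 mol; n(ClO-) = 0.002201 mol.
By Henderson-Hasselbalch, pH = pKa + log([A^-]/[HA]) = 7.52 + log(0.002201/0.003293) = 7.52 + (-0.17) = 7.35.

7.35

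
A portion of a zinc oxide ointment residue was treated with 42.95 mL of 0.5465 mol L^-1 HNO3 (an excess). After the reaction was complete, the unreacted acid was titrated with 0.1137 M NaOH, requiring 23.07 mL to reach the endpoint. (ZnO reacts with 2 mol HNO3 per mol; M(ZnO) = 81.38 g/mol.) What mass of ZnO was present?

0.848 g

Total n(HNO3) added = 0.5465 x 0.04295 = 0.02347 mol.
n(NaOH) used = 0.1137 x 0.02307 = 0.002623 mol, which equals the excess n(HNO3).
So n(HNO3) consumed by the sample = 0.02347 - 0.002623 = 0.02085 mol.
n(ZnO) = 0.02085 / 2 = 0.01042 mol.
mass = 0.01042 mol x 81.38 g/mol = 0.848 g.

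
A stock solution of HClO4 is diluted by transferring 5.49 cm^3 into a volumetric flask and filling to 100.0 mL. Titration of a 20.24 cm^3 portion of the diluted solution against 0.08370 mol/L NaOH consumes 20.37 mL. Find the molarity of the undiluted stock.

1.53 M

n(NaOH) = 0.08370 x 0.02037 = 0.001705 mol.
n(HClO4) in the aliquot = 0.001705 mol.
[diluted HClO4] = 0.001705 / 0.02024 = 0.08424 M.
Dilution factor = 100.0/5.490 = 18.21, so [stock] = 0.08424 x 18.21 = 1.53 M.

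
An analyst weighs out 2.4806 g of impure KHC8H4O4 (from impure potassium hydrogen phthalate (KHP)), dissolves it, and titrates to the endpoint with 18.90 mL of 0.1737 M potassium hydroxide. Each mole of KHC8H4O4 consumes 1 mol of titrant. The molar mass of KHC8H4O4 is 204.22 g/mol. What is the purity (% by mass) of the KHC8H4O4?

n(KOH) = 0.1737 x 0.01890 = 0.003283 mol.
n(KHC8H4O4) = 0.003283 / 1 = 0.003283 mol.
mass of KHC8H4O4 = 0.003283 x 204.22 = 0.6704 g.
% purity = 0.6704 / 2.4806 x 100 = 27.0%.

27.0%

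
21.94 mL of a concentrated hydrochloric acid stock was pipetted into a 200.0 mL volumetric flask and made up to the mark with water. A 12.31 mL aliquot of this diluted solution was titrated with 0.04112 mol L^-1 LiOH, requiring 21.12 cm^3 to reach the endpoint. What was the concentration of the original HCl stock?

0.643 M

n(LiOH) = 0.04112 x 0.02112 = 0.0008685 mol.
n(HCl) in the aliquot = 0.0008685 mol.
[diluted HCl] = 0.0008685 / 0.01231 = 0.07055 M.
Dilution factor = 200.0/21.94 = 9.116, so [stock] = 0.07055 x 9.116 = 0.643 M.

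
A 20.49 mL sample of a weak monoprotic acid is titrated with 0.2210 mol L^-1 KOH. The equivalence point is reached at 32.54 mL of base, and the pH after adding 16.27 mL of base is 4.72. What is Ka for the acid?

16.27 mL is half of the equivalence volume, so this is the half-equivalence point where [HA] = [A^-].
At half-equivalence pH = pKa, so pKa = 4.72.
Ka = 10^(-4.72) = 1.9 x 10^-5.

1.9 x 10^-5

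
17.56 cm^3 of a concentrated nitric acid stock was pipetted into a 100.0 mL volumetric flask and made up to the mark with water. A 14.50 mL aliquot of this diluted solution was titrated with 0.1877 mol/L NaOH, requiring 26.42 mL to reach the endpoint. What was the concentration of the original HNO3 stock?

1.95 M

n(NaOH) = 0.1877 x 0.02642 = 0.004959 mol.
n(HNO3) in the aliquot = 0.004959 mol.
[diluted HNO3] = 0.004959 / 0.01450 = 0.3420 M.
Dilution factor = 100.0/17.56 = 5.695, so [stock] = 0.3420 x 5.695 = 1.95 M.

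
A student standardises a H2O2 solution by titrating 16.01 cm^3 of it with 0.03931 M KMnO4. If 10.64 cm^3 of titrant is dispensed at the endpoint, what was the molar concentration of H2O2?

n(KMnO4) = 0.03931 x 0.01064 = 0.0004183 mol.
From the balanced equation, 2 mol KMnO4 reacts with 5 mol H2O2, so n(H2O2) = 0.0004183 x 5/2 = 0.001046 mol.
[H2O2] = 0.001046 / 0.01601 L = 0.0653 M.

0.0653 M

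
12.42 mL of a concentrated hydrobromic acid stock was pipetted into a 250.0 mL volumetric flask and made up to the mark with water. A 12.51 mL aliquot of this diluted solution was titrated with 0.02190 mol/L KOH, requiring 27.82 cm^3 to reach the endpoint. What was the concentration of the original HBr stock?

0.980 M

n(KOH) = 0.02190 x 0.02782 = 0.0006093 mol.
n(HBr) in the aliquot = 0.0006093 mol.
[diluted HBr] = 0.0006093 / 0.01251 = 0.04870 M.
Dilution factor = 250.0/12.42 = 20.13, so [stock] = 0.04870 x 20.13 = 0.980 M.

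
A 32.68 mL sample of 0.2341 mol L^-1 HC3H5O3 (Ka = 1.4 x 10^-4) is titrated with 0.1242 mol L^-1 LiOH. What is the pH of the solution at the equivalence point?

n(HC3H5O3) = 0.2341 x 0.03268 = 0.007650 mol; V(LiOH) at equivalence = 0.007650/0.1242 = 0.06160 L.
At equivalence all the acid is converted to C3H5O3-; total volume = 0.03268 + 0.06160 = 0.09428 L, so [C3H5O3-] = 0.007650/0.09428 = 0.08115 M.
Kb = Kw/Ka = 1.0e-14 / 1.4 x 10^-4 = 7.14e-11.
[OH^-] = sqrt(Kb x [C3H5O3-]) = sqrt(7.14e-11 x 0.08115) = 2.41e-6 M.
pOH = 5.62, so pH = 14.00 - 5.62 = 8.38.

8.38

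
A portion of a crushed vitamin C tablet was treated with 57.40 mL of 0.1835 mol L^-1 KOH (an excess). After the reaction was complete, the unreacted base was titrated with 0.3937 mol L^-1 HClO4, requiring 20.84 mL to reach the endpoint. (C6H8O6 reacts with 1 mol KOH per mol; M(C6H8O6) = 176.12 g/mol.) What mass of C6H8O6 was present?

0.410 g

Total n(KOH) added = 0.1835 x 0.05740 = 0.01053 mol.
n(HClO4) used = 0.3937 x 0.02084 = 0.008205 mol, which equals the excess n(KOH).
So n(KOH) consumed by the sample = 0.01053 - 0.008205 = 0.002328 mol.
n(C6H8O6) = 0.002328 / 1 = 0.002328 mol.
mass = 0.002328 mol x 176.12 g/mol = 0.410 g.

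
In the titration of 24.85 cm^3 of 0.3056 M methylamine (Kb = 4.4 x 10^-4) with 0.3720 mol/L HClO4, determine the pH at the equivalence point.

5.71

n(CH3NH2) = 0.3056 x 0.02485 = 0.007594 mol; V(HClO4) at equivalence = 0.007594/0.3720 = 0.02041 L.
At equivalence the base is fully converted to CH3NH3+; total volume = 0.04526 L, so [CH3NH3+] = 0.007594/0.04526 = 0.1678 M.
Ka(CH3NH3+) = Kw/Kb = 1.0e-14 / 4.4 x 10^-4 = 2.27e-11.
[H^+] = sqrt(Ka x [CH3NH3+]) = sqrt(2.27e-11 x 0.1678) = 1.95e-6 M.
pH = -log(1.95e-6) = 5.71.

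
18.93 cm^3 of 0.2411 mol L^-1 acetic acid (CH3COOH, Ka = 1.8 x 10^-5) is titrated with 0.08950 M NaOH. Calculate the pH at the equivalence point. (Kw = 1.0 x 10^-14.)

n(CH3COOH) = 0.2411 x 0.01893 = 0.004564 mol; V(NaOH) at equivalence = 0.004564/0.08950 = 0.05099 L.
At equivalence all the acid is converted to CH3COO-; total volume = 0.01893 + 0.05099 = 0.06992 L, so [CH3COO-] = 0.004564/0.06992 = 0.06527 M.
Kb = Kw/Ka = 1.0e-14 / 1.8 x 10^-5 = 5.56e-10.
[OH^-] = sqrt(Kb x [CH3COO-]) = sqrt(5.56e-10 x 0.06527) = 6.02e-6 M.
pOH = 5.22, so pH = 14.00 - 5.22 = 8.78.

8.78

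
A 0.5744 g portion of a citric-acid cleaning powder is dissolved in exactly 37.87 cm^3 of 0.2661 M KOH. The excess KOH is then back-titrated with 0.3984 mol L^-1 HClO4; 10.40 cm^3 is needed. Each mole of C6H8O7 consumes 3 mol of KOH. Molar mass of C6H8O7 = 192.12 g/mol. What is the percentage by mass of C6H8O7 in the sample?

Total n(KOH) added = 0.2661 x 0.03787 = 0.01008 mol.
n(HClO4) used = 0.3984 x 0.01040 = 0.004143 mol, which equals the excess n(KOH).
So n(KOH) consumed by the sample = 0.01008 - 0.004143 = 0.005934 mol.
n(C6H8O7) = 0.005934 / 3 = 0.001978 mol.
mass C6H8O7 = 0.001978 x 192.12 = 0.3800 g, so %C6H8O7 = 0.3800/0.5744 x 100 = 66.2%.

66.2%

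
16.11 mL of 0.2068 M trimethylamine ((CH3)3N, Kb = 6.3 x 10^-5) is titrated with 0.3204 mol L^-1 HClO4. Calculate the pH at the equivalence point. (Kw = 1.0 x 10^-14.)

n((CH3)3N) = 0.2068 x 0.01611 = 0.003332 mol; V(HClO4) at equivalence = 0.003332/0.3204 = 0.01040 L.
At equivalence the base is fully converted to (CH3)3NH+; total volume = 0.02651 L, so [(CH3)3NH+] = 0.003332/0.02651 = 0.1257 M.
Ka((CH3)3NH+) = Kw/Kb = 1.0e-14 / 6.3 x 10^-5 = 1.59e-10.
[H^+] = sqrt(Ka x [(CH3)3NH+]) = sqrt(1.59e-10 x 0.1257) = 4.47e-6 M.
pH = -log(4.47e-6) = 5.35.

5.35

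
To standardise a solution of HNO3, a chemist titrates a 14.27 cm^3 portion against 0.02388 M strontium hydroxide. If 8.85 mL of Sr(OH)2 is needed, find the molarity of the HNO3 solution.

0.0296 M

n(Sr(OH)2) delivered = 0.02388 x 0.008850 = 0.0002113 mol.
The reaction is 2 HNO3 + 1 Sr(OH)2, so n(HNO3) = 0.0002113 x 2/1 = 0.0004227 mol.
[HNO3] = 0.0004227 mol / 0.01427 L = 0.0296 M.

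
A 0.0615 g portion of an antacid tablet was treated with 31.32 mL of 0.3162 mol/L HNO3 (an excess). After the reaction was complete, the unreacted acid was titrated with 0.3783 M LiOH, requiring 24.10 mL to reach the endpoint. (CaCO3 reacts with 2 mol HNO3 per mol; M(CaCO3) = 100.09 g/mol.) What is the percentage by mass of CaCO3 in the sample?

Total n(HNO3) added = 0.3162 x 0.03132 = 0.009903 mol.
n(LiOH) used = 0.3783 x 0.02410 = 0.009117 mol, which equals the excess n(HNO3).
So n(HNO3) consumed by the sample = 0.009903 - 0.009117 = 0.0007864 mol.
n(CaCO3) = 0.0007864 / 2 = 0.0003932 mol.
mass CaCO3 = 0.0003932 x 100.09 = 0.03935 g, so %CaCO3 = 0.03935/0.0615 x 100 = 64.0%.

64.0%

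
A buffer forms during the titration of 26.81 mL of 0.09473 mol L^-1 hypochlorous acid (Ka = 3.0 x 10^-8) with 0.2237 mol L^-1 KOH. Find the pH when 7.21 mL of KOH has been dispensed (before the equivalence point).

7.76

Initial n(HClO) = 0.09473 x 0.02681 = 0.002540 mol.
n(KOH) added = 0.2237 x 0.007210 = 0.001613 mol, converting that many moles of HClO to ClO-.
Remaining n(HClO) = 0.0009268 mol; n(ClO-) = 0.001613 mol.
By Henderson-Hasselbalch, pH = pKa + log([A^-]/[HA]) = 7.52 + log(0.001613/0.0009268) = 7.52 + (+0.24) = 7.76.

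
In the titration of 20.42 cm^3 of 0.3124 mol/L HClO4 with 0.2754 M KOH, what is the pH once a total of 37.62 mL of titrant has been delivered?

n(acid) = 0.3124 x 0.02042 = 0.006379 mol; n(KOH) added = 0.2754 x 0.03762 = 0.01036 mol.
Base is in excess by 0.01036 - 0.006379 = 0.003981 mol in a total volume of 0.05804 L.
[OH^-] = 0.003981/0.05804 = 0.06860 M, so pOH = 1.16 and pH = 14.00 - 1.16 = 12.84.

12.84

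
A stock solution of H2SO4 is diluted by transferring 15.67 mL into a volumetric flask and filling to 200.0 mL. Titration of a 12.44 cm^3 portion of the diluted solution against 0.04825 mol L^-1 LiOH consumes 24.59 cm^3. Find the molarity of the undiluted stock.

0.609 M

n(LiOH) = 0.04825 x 0.02459 = 0.001186 mol.
n(H2SO4) in the aliquot = 0.001186 x 1/2 = 0.0005932 mol.
[diluted H2SO4] = 0.0005932 / 0.01244 = 0.04769 M.
Dilution factor = 200.0/15.67 = 12.76, so [stock] = 0.04769 x 12.76 = 0.609 M.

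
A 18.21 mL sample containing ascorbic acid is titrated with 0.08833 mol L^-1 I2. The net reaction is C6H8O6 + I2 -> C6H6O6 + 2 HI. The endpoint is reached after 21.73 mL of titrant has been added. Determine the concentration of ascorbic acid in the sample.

0.105 M

n(I2) = 0.08833 x 0.02173 = 0.001919 mol.
From the balanced equation, 1 mol I2 reacts with 1 mol ascorbic acid, so n(ascorbic acid) = 0.001919 x 1/1 = 0.001919 mol.
[ascorbic acid] = 0.001919 / 0.01821 L = 0.105 M.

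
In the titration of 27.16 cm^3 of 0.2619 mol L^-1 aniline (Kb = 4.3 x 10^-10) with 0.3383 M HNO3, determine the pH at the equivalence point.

n(C6H5NH2) = 0.2619 x 0.02716 = 0.007113 mol; V(HNO3) at equivalence = 0.007113/0.3383 = 0.02103 L.
At equivalence the base is fully converted to C6H5NH3+; total volume = 0.04819 L, so [C6H5NH3+] = 0.007113/0.04819 = 0.1476 M.
Ka(C6H5NH3+) = Kw/Kb = 1.0e-14 / 4.3 x 10^-10 = 2.33e-5.
[H^+] = sqrt(Ka x [C6H5NH3+]) = sqrt(2.33e-5 x 0.1476) = 0.00185 M.
pH = -log(0.00185) = 2.73.

2.73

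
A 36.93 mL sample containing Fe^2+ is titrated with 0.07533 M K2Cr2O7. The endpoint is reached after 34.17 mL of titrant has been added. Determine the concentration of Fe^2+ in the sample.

n(K2Cr2O7) = 0.07533 x 0.03417 = 0.002574 mol.
From the balanced equation, 1 mol K2Cr2O7 reacts with 6 mol Fe^2+, so n(Fe^2+) = 0.002574 x 6/1 = 0.01544 mol.
[Fe^2+] = 0.01544 / 0.03693 L = 0.418 M.

0.418 M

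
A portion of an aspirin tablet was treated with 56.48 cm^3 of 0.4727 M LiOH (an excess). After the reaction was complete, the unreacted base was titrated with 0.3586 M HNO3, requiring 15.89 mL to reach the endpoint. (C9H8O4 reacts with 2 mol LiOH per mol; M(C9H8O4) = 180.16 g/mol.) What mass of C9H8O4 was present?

1.89 g

Total n(LiOH) added = 0.4727 x 0.05648 = 0.02670 mol.
n(HNO3) used = 0.3586 x 0.01589 = 0.005698 mol, which equals the excess n(LiOH).
So n(LiOH) consumed by the sample = 0.02670 - 0.005698 = 0.02100 mol.
n(C9H8O4) = 0.02100 / 2 = 0.01050 mol.
mass = 0.01050 mol x 180.16 g/mol = 1.89 g.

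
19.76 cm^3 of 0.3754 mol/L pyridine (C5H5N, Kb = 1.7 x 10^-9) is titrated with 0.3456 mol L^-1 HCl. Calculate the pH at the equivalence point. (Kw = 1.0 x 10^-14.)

n(C5H5N) = 0.3754 x 0.01976 = 0.007418 mol; V(HCl) at equivalence = 0.007418/0.3456 = 0.02146 L.
At equivalence the base is fully converted to C5H5NH+; total volume = 0.04122 L, so [C5H5NH+] = 0.007418/0.04122 = 0.1799 M.
Ka(C5H5NH+) = Kw/Kb = 1.0e-14 / 1.7 x 10^-9 = 5.88e-6.
[H^+] = sqrt(Ka x [C5H5NH+]) = sqrt(5.88e-6 x 0.1799) = 0.00103 M.
pH = -log(0.00103) = 2.99.

2.99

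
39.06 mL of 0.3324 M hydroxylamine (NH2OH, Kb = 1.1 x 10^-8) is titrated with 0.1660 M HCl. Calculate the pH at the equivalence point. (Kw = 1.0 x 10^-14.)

n(NH2OH) = 0.3324 x 0.03906 = 0.01298 mol; V(HCl) at equivalence = 0.01298/0.1660 = 0.07821 L.
At equivalence the base is fully converted to NH3OH+; total volume = 0.1173 L, so [NH3OH+] = 0.01298/0.1173 = 0.1107 M.
Ka(NH3OH+) = Kw/Kb = 1.0e-14 / 1.1 x 10^-8 = 9.09e-7.
[H^+] = sqrt(Ka x [NH3OH+]) = sqrt(9.09e-7 x 0.1107) = 0.000317 M.
pH = -log(0.000317) = 3.50.

3.50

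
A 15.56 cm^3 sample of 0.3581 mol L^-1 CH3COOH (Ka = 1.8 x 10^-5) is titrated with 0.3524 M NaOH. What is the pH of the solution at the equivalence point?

9.00

n(CH3COOH) = 0.3581 x 0.01556 = 0.005572 mol; V(NaOH) at equivalence = 0.005572/0.3524 = 0.01581 L.
At equivalence all the acid is converted to CH3COO-; total volume = 0.01556 + 0.01581 = 0.03137 L, so [CH3COO-] = 0.005572/0.03137 = 0.1776 M.
Kb = Kw/Ka = 1.0e-14 / 1.8 x 10^-5 = 5.56e-10.
[OH^-] = sqrt(Kb x [CH3COO-]) = sqrt(5.56e-10 x 0.1776) = 9.93e-6 M.
pOH = 5.00, so pH = 14.00 - 5.00 = 9.00.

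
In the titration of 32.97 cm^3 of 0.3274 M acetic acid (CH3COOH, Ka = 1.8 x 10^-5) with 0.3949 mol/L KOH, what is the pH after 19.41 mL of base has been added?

5.13

Initial n(CH3COOH) = 0.3274 x 0.03297 = 0.01079 mol.
n(KOH) added = 0.3949 x 0.01941 = 0.007665 mol, converting that many moles of CH3COOH to CH3COO-.
Remaining n(CH3COOH) = 0.003129 mol; n(CH3COO-) = 0.007665 mol.
By Henderson-Hasselbalch, pH = pKa + log([A^-]/[HA]) = 4.74 + log(0.007665/0.003129) = 4.74 + (+0.39) = 5.13.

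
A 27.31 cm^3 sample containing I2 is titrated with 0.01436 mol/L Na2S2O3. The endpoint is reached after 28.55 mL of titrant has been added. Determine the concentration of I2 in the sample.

0.00751 M

n(Na2S2O3) = 0.01436 x 0.02855 = 0.0004100 mol.
From the balanced equation, 2 mol Na2S2O3 reacts with 1 mol I2, so n(I2) = 0.0004100 x 1/2 = 0.0002050 mol.
[I2] = 0.0002050 / 0.02731 L = 0.00751 M.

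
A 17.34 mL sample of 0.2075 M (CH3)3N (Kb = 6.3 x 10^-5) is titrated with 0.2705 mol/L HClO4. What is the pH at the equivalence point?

n((CH3)3N) = 0.2075 x 0.01734 = 0.003598 mol; V(HClO4) at equivalence = 0.003598/0.2705 = 0.01330 L.
At equivalence the base is fully converted to (CH3)3NH+; total volume = 0.03064 L, so [(CH3)3NH+] = 0.003598/0.03064 = 0.1174 M.
Ka((CH3)3NH+) = Kw/Kb = 1.0e-14 / 6.3 x 10^-5 = 1.59e-10.
[H^+] = sqrt(Ka x [(CH3)3NH+]) = sqrt(1.59e-10 x 0.1174) = 4.32e-6 M.
pH = -log(4.32e-6) = 5.36.

5.36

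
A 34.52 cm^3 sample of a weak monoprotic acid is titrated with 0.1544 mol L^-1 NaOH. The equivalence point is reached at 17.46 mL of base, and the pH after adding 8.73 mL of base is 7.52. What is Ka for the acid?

3.0 x 10^-8

8.73 mL is half of the equivalence volume, so this is the half-equivalence point where [HA] = [A^-].
At half-equivalence pH = pKa, so pKa = 7.52.
Ka = 10^(-7.52) = 3.0 x 10^-8.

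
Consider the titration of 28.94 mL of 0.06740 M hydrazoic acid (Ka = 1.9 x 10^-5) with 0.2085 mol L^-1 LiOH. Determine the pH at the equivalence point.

n(HN3) = 0.06740 x 0.02894 = 0.001951 mol; V(LiOH) at equivalence = 0.001951/0.2085 = 0.009355 L.
At equivalence all the acid is converted to N3-; total volume = 0.02894 + 0.009355 = 0.03830 L, so [N3-] = 0.001951/0.03830 = 0.05093 M.
Kb = Kw/Ka = 1.0e-14 / 1.9 x 10^-5 = 5.26e-10.
[OH^-] = sqrt(Kb x [N3-]) = sqrt(5.26e-10 x 0.05093) = 5.18e-6 M.
pOH = 5.29, so pH = 14.00 - 5.29 = 8.71.

8.71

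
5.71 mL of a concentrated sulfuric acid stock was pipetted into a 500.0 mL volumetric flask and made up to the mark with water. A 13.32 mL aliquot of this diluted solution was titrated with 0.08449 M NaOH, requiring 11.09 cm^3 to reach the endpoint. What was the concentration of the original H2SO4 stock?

n(NaOH) = 0.08449 x 0.01109 = 0.0009370 mol.
n(H2SO4) in the aliquot = 0.0009370 x 1/2 = 0.0004685 mol.
[diluted H2SO4] = 0.0004685 / 0.01332 = 0.03517 M.
Dilution factor = 500.0/5.710 = 87.57, so [stock] = 0.03517 x 87.57 = 3.08 M.

3.08 M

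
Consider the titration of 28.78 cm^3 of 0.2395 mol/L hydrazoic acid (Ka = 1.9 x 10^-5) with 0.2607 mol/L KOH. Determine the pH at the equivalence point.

n(HN3) = 0.2395 x 0.02878 = 0.006893 mol; V(KOH) at equivalence = 0.006893/0.2607 = 0.02644 L.
At equivalence all the acid is converted to N3-; total volume = 0.02878 + 0.02644 = 0.05522 L, so [N3-] = 0.006893/0.05522 = 0.1248 M.
Kb = Kw/Ka = 1.0e-14 / 1.9 x 10^-5 = 5.26e-10.
[OH^-] = sqrt(Kb x [N3-]) = sqrt(5.26e-10 x 0.1248) = 8.11e-6 M.
pOH = 5.09, so pH = 14.00 - 5.09 = 8.91.

8.91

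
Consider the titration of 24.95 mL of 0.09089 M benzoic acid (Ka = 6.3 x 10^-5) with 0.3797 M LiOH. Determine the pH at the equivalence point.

n(C6H5COOH) = 0.09089 x 0.02495 = 0.002268 mol; V(LiOH) at equivalence = 0.002268/0.3797 = 0.005972 L.
At equivalence all the acid is converted to C6H5COO-; total volume = 0.02495 + 0.005972 = 0.03092 L, so [C6H5COO-] = 0.002268/0.03092 = 0.07334 M.
Kb = Kw/Ka = 1.0e-14 / 6.3 x 10^-5 = 1.59e-10.
[OH^-] = sqrt(Kb x [C6H5COO-]) = sqrt(1.59e-10 x 0.07334) = 3.41e-6 M.
pOH = 5.47, so pH = 14.00 - 5.47 = 8.53.

8.53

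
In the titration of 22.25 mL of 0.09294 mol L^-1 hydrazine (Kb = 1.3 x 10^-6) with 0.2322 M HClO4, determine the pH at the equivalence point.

n(N2H4) = 0.09294 x 0.02225 = 0.002068 mol; V(HClO4) at equivalence = 0.002068/0.2322 = 0.008906 L.
At equivalence the base is fully converted to N2H5+; total volume = 0.03116 L, so [N2H5+] = 0.002068/0.03116 = 0.06637 M.
Ka(N2H5+) = Kw/Kb = 1.0e-14 / 1.3 x 10^-6 = 7.69e-9.
[H^+] = sqrt(Ka x [N2H5+]) = sqrt(7.69e-9 x 0.06637) = 2.26e-5 M.
pH = -log(2.26e-5) = 4.65.

4.65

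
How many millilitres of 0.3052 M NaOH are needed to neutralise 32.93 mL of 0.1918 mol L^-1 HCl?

20.7 mL

n(HCl) = 0.1918 mol/L x 0.03293 L = 0.006316 mol.
At equivalence n(NaOH) = n(HCl) = 0.006316 mol.
V(NaOH) = 0.006316 / 0.3052 = 0.02069 L = 20.7 mL.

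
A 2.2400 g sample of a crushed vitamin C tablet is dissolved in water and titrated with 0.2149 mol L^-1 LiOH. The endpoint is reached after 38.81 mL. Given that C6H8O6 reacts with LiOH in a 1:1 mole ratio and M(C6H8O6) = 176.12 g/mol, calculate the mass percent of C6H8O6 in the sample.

65.6%

n(LiOH) = 0.2149 x 0.03881 = 0.008340 mol.
n(C6H8O6) = 0.008340 / 1 = 0.008340 mol.
mass of C6H8O6 = 0.008340 x 176.12 = 1.469 g.
% purity = 1.469 / 2.2400 x 100 = 65.6%.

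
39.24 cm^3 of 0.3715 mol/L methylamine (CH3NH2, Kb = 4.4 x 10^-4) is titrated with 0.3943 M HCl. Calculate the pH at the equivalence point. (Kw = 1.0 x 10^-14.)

n(CH3NH2) = 0.3715 x 0.03924 = 0.01458 mol; V(HCl) at equivalence = 0.01458/0.3943 = 0.03697 L.
At equivalence the base is fully converted to CH3NH3+; total volume = 0.07621 L, so [CH3NH3+] = 0.01458/0.07621 = 0.1913 M.
Ka(CH3NH3+) = Kw/Kb = 1.0e-14 / 4.4 x 10^-4 = 2.27e-11.
[H^+] = sqrt(Ka x [CH3NH3+]) = sqrt(2.27e-11 x 0.1913) = 2.09e-6 M.
pH = -log(2.09e-6) = 5.68.

5.68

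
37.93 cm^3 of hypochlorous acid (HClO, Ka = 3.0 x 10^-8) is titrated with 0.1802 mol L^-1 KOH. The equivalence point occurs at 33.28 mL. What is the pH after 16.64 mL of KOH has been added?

7.52

16.64 mL is exactly half the equivalence volume (33.28/2), i.e. the half-equivalence point.
There, n(HA) = n(A^-), so pH = pKa = -log(3.0 x 10^-8) = 7.52.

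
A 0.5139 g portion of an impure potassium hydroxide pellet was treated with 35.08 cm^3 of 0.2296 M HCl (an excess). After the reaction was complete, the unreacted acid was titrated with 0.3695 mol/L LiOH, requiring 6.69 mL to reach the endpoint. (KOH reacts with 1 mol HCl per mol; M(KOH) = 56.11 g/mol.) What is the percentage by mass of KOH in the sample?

61.0%

Total n(HCl) added = 0.2296 x 0.03508 = 0.008054 mol.
n(LiOH) used = 0.3695 x 0.006690 = 0.002472 mol, which equals the excess n(HCl).
So n(HCl) consumed by the sample = 0.008054 - 0.002472 = 0.005582 mol.
n(KOH) = 0.005582 / 1 = 0.005582 mol.
mass KOH = 0.005582 x 56.11 = 0.3132 g, so %KOH = 0.3132/0.5139 x 100 = 61.0%.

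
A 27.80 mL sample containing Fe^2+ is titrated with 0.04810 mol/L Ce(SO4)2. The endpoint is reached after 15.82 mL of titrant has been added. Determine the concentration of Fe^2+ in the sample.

0.0274 M

n(Ce(SO4)2) = 0.04810 x 0.01582 = 0.0007609 mol.
From the balanced equation, 1 mol Ce(SO4)2 reacts with 1 mol Fe^2+, so n(Fe^2+) = 0.0007609 x 1/1 = 0.0007609 mol.
[Fe^2+] = 0.0007609 / 0.02780 L = 0.0274 M.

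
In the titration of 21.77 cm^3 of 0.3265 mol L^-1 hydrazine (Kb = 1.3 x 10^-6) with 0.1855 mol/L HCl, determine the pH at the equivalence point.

n(N2H4) = 0.3265 x 0.02177 = 0.007108 mol; V(HCl) at equivalence = 0.007108/0.1855 = 0.03832 L.
At equivalence the base is fully converted to N2H5+; total volume = 0.06009 L, so [N2H5+] = 0.007108/0.06009 = 0.1183 M.
Ka(N2H5+) = Kw/Kb = 1.0e-14 / 1.3 x 10^-6 = 7.69e-9.
[H^+] = sqrt(Ka x [N2H5+]) = sqrt(7.69e-9 x 0.1183) = 3.02e-5 M.
pH = -log(3.02e-5) = 4.52.

4.52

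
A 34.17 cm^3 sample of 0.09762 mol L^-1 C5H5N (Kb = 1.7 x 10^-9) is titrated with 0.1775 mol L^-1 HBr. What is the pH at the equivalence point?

3.22

n(C5H5N) = 0.09762 x 0.03417 = 0.003336 mol; V(HBr) at equivalence = 0.003336/0.1775 = 0.01879 L.
At equivalence the base is fully converted to C5H5NH+; total volume = 0.05296 L, so [C5H5NH+] = 0.003336/0.05296 = 0.06298 M.
Ka(C5H5NH+) = Kw/Kb = 1.0e-14 / 1.7 x 10^-9 = 5.88e-6.
[H^+] = sqrt(Ka x [C5H5NH+]) = sqrt(5.88e-6 x 0.06298) = 0.000609 M.
pH = -log(0.000609) = 3.22.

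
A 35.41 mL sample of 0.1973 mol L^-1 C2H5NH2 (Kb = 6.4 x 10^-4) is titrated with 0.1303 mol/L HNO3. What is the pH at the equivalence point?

n(C2H5NH2) = 0.1973 x 0.03541 = 0.006986 mol; V(HNO3) at equivalence = 0.006986/0.1303 = 0.05362 L.
At equivalence the base is fully converted to C2H5NH3+; total volume = 0.08903 L, so [C2H5NH3+] = 0.006986/0.08903 = 0.07847 M.
Ka(C2H5NH3+) = Kw/Kb = 1.0e-14 / 6.4 x 10^-4 = 1.56e-11.
[H^+] = sqrt(Ka x [C2H5NH3+]) = sqrt(1.56e-11 x 0.07847) = 1.11e-6 M.
pH = -log(1.11e-6) = 5.96.

5.96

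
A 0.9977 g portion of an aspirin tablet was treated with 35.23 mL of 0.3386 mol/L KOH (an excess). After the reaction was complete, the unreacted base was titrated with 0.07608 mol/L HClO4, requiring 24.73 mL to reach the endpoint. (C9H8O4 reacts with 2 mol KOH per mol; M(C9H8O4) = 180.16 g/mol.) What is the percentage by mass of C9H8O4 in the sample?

90.7%

Total n(KOH) added = 0.3386 x 0.03523 = 0.01193 mol.
n(HClO4) used = 0.07608 x 0.02473 = 0.001881 mol, which equals the excess n(KOH).
So n(KOH) consumed by the sample = 0.01193 - 0.001881 = 0.01005 mol.
n(C9H8O4) = 0.01005 / 2 = 0.005024 mol.
mass C9H8O4 = 0.005024 x 180.16 = 0.9051 g, so %C9H8O4 = 0.9051/0.9977 x 100 = 90.7%.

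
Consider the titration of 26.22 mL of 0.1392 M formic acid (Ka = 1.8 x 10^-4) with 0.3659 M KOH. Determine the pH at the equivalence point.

n(HCOOH) = 0.1392 x 0.02622 = 0.003650 mol; V(KOH) at equivalence = 0.003650/0.3659 = 0.009975 L.
At equivalence all the acid is converted to HCOO-; total volume = 0.02622 + 0.009975 = 0.03619 L, so [HCOO-] = 0.003650/0.03619 = 0.1008 M.
Kb = Kw/Ka = 1.0e-14 / 1.8 x 10^-4 = 5.56e-11.
[OH^-] = sqrt(Kb x [HCOO-]) = sqrt(5.56e-11 x 0.1008) = 2.37e-6 M.
pOH = 5.63, so pH = 14.00 - 5.63 = 8.37.

8.37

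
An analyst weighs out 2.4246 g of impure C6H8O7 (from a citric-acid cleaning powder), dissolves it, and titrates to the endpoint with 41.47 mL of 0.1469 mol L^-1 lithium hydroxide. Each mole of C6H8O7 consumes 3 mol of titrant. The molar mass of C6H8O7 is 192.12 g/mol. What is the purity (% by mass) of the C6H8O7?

n(LiOH) = 0.1469 x 0.04147 = 0.006092 mol.
n(C6H8O7) = 0.006092 / 3 = 0.002031 mol.
mass of C6H8O7 = 0.002031 x 192.12 = 0.3901 g.
% purity = 0.3901 / 2.4246 x 100 = 16.1%.

16.1%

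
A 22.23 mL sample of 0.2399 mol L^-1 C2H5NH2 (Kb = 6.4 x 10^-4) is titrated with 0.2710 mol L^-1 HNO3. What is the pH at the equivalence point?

5.85

n(C2H5NH2) = 0.2399 x 0.02223 = 0.005333 mol; V(HNO3) at equivalence = 0.005333/0.2710 = 0.01968 L.
At equivalence the base is fully converted to C2H5NH3+; total volume = 0.04191 L, so [C2H5NH3+] = 0.005333/0.04191 = 0.1273 M.
Ka(C2H5NH3+) = Kw/Kb = 1.0e-14 / 6.4 x 10^-4 = 1.56e-11.
[H^+] = sqrt(Ka x [C2H5NH3+]) = sqrt(1.56e-11 x 0.1273) = 1.41e-6 M.
pH = -log(1.41e-6) = 5.85.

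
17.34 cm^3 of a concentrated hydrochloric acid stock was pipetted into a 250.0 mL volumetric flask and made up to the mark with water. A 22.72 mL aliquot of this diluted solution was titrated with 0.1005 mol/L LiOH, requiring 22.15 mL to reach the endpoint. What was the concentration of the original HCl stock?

n(LiOH) = 0.1005 x 0.02215 = 0.002226 mol.
n(HCl) in the aliquot = 0.002226 mol.
[diluted HCl] = 0.002226 / 0.02272 = 0.09798 M.
Dilution factor = 250.0/17.34 = 14.42, so [stock] = 0.09798 x 14.42 = 1.41 M.

1.41 M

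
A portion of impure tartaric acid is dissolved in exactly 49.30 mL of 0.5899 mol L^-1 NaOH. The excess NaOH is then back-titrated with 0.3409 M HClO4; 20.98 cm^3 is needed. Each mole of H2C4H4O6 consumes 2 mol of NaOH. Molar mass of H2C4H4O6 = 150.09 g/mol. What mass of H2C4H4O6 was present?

Total n(NaOH) added = 0.5899 x 0.04930 = 0.02908 mol.
n(HClO4) used = 0.3409 x 0.02098 = 0.007152 mol, which equals the excess n(NaOH).
So n(NaOH) consumed by the sample = 0.02908 - 0.007152 = 0.02193 mol.
n(H2C4H4O6) = 0.02193 / 2 = 0.01096 mol.
mass = 0.01096 mol x 150.09 g/mol = 1.65 g.

1.65 g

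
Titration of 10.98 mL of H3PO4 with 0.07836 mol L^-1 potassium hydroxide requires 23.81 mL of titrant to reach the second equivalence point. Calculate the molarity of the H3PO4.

n(KOH) = 0.07836 x 0.02381 = 0.001866 mol.
At the second equivalence point, 2 mol OH^- react per mol H3PO4, so n(H3PO4) = 0.001866 / 2 = 0.0009329 mol.
[H3PO4] = 0.0009329 / 0.01098 L = 0.0850 M.

0.0850 M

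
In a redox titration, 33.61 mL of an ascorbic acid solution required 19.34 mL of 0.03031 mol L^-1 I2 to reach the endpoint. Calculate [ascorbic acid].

n(I2) = 0.03031 x 0.01934 = 0.0005862 mol.
From the balanced equation, 1 mol I2 reacts with 1 mol ascorbic acid, so n(ascorbic acid) = 0.0005862 x 1/1 = 0.0005862 mol.
[ascorbic acid] = 0.0005862 / 0.03361 L = 0.0174 M.

0.0174 M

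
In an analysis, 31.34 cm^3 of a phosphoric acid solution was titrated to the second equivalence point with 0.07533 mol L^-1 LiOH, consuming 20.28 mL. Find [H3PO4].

n(LiOH) = 0.07533 x 0.02028 = 0.001528 mol.
At the second equivalence point, 2 mol OH^- react per mol H3PO4, so n(H3PO4) = 0.001528 / 2 = 0.0007638 mol.
[H3PO4] = 0.0007638 / 0.03134 L = 0.0244 M.

0.0244 M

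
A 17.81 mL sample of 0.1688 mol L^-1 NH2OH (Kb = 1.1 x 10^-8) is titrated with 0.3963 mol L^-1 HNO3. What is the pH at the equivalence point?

3.48

n(NH2OH) = 0.1688 x 0.01781 = 0.003006 mol; V(HNO3) at equivalence = 0.003006/0.3963 = 0.007586 L.
At equivalence the base is fully converted to NH3OH+; total volume = 0.02540 L, so [NH3OH+] = 0.003006/0.02540 = 0.1184 M.
Ka(NH3OH+) = Kw/Kb = 1.0e-14 / 1.1 x 10^-8 = 9.09e-7.
[H^+] = sqrt(Ka x [NH3OH+]) = sqrt(9.09e-7 x 0.1184) = 0.000328 M.
pH = -log(0.000328) = 3.48.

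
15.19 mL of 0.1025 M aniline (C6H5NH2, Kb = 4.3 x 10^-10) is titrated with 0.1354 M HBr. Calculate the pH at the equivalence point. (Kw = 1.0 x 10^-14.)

n(C6H5NH2) = 0.1025 x 0.01519 = 0.001557 mol; V(HBr) at equivalence = 0.001557/0.1354 = 0.01150 L.
At equivalence the base is fully converted to C6H5NH3+; total volume = 0.02669 L, so [C6H5NH3+] = 0.001557/0.02669 = 0.05834 M.
Ka(C6H5NH3+) = Kw/Kb = 1.0e-14 / 4.3 x 10^-10 = 2.33e-5.
[H^+] = sqrt(Ka x [C6H5NH3+]) = sqrt(2.33e-5 x 0.05834) = 0.00116 M.
pH = -log(0.00116) = 2.93.

2.93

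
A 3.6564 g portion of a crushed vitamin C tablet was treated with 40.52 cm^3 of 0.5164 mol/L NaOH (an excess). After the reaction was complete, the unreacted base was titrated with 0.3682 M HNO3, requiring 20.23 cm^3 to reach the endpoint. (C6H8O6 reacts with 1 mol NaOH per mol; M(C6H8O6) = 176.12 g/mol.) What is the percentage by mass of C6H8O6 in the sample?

64.9%

Total n(NaOH) added = 0.5164 x 0.04052 = 0.02092 mol.
n(HNO3) used = 0.3682 x 0.02023 = 0.007449 mol, which equals the excess n(NaOH).
So n(NaOH) consumed by the sample = 0.02092 - 0.007449 = 0.01348 mol.
n(C6H8O6) = 0.01348 / 1 = 0.01348 mol.
mass C6H8O6 = 0.01348 x 176.12 = 2.373 g, so %C6H8O6 = 2.373/3.6564 x 100 = 64.9%.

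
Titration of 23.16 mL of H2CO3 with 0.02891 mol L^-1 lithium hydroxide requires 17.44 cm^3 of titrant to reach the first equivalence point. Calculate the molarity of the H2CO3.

n(LiOH) = 0.02891 x 0.01744 = 0.0005042 mol.
At the first equivalence point, 1 mol OH^- react per mol H2CO3, so n(H2CO3) = 0.0005042 / 1 = 0.0005042 mol.
[H2CO3] = 0.0005042 / 0.02316 L = 0.0218 M.

0.0218 M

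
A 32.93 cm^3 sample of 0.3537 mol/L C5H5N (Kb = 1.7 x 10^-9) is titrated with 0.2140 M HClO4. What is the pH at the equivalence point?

3.05

n(C5H5N) = 0.3537 x 0.03293 = 0.01165 mol; V(HClO4) at equivalence = 0.01165/0.2140 = 0.05443 L.
At equivalence the base is fully converted to C5H5NH+; total volume = 0.08736 L, so [C5H5NH+] = 0.01165/0.08736 = 0.1333 M.
Ka(C5H5NH+) = Kw/Kb = 1.0e-14 / 1.7 x 10^-9 = 5.88e-6.
[H^+] = sqrt(Ka x [C5H5NH+]) = sqrt(5.88e-6 x 0.1333) = 0.000886 M.
pH = -log(0.000886) = 3.05.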